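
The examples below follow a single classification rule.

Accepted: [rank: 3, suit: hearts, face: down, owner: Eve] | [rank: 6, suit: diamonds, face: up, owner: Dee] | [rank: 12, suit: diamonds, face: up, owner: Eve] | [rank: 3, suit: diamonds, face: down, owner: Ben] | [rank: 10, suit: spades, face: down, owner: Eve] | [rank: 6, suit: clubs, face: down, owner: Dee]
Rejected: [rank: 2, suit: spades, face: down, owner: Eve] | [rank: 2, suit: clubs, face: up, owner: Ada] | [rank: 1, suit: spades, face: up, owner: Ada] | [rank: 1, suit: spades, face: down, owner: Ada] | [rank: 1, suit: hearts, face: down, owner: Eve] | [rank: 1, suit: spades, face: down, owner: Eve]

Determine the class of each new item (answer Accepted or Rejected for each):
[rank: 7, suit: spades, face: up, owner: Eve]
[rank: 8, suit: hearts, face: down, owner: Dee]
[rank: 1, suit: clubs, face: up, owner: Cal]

One predicate separates the groups cleanly: rank ≥ 3.
Accepted: [rank: 7, suit: spades, face: up, owner: Eve], since rank = 7.
Accepted: [rank: 8, suit: hearts, face: down, owner: Dee], since rank = 8.
Rejected: [rank: 1, suit: clubs, face: up, owner: Cal], since rank = 1.

Accepted, Accepted, Rejected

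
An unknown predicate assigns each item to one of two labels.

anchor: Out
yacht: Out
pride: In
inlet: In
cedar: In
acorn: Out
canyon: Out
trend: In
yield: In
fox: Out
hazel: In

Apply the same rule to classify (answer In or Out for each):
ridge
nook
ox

In, Out, Out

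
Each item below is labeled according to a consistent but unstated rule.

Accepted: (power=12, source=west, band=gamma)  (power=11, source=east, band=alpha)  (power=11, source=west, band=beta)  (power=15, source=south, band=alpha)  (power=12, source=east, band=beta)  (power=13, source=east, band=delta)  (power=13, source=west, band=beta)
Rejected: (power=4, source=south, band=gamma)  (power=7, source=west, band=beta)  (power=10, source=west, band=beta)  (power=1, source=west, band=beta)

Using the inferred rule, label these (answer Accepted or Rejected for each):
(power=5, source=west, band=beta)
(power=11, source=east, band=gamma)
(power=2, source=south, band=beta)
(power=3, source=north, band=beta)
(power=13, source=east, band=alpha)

Rejected, Accepted, Rejected, Rejected, Accepted

The common property of the 'Accepted' items is: power ≥ 11. No 'Rejected' item has it.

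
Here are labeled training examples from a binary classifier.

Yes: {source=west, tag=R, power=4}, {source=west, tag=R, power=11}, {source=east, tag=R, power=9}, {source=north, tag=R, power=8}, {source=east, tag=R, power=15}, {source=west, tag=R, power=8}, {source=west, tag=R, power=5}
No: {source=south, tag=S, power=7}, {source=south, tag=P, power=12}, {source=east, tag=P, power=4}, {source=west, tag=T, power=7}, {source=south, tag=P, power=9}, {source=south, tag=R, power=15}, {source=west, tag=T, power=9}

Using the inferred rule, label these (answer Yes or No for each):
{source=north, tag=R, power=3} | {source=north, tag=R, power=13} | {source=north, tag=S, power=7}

Yes, Yes, No

The classifier is using: source is not south AND tag is R.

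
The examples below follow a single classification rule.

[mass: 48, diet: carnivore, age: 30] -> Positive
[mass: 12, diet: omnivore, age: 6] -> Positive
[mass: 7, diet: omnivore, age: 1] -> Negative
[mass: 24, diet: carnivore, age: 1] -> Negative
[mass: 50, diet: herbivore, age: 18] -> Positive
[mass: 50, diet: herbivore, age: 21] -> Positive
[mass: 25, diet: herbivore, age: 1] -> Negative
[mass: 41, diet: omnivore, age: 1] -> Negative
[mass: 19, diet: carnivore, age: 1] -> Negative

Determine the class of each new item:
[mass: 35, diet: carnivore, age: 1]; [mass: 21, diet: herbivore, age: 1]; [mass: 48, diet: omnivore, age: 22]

Negative, Negative, Positive

The classifier is using: age ≥ 6.
[mass: 35, diet: carnivore, age: 1] → age = 1 → Negative. [mass: 21, diet: herbivore, age: 1] → age = 1 → Negative. [mass: 48, diet: omnivore, age: 22] → age = 22 → Positive.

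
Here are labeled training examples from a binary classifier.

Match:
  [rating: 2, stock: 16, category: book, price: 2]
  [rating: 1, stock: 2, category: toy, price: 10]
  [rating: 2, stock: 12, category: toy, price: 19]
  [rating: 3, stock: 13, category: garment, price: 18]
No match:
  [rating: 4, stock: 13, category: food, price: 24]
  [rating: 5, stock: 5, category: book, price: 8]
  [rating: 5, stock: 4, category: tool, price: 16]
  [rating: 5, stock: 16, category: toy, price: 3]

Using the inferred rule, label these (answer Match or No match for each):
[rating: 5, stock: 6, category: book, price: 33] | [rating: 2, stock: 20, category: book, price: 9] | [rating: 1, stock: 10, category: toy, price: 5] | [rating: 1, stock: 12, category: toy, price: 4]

The distinguishing property — rating ≤ 3 — holds for all the 'Match' cases and none of the 'No match' cases.
[rating: 5, stock: 6, category: book, price: 33] — rating = 5, hence No match. [rating: 2, stock: 20, category: book, price: 9] — rating = 2, hence Match. [rating: 1, stock: 10, category: toy, price: 5] — rating = 1, hence Match. [rating: 1, stock: 12, category: toy, price: 4] — rating = 1, hence Match.

No match, Match, Match, Match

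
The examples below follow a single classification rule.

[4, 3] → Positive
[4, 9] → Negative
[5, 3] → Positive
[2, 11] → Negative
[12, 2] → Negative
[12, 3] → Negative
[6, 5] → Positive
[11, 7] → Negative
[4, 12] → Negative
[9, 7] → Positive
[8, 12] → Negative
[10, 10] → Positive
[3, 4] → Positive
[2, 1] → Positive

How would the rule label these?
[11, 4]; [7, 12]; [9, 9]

Negative, Negative, Positive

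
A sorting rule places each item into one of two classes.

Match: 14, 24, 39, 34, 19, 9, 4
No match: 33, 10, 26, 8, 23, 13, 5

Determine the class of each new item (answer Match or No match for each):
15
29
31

No match, Match, No match

The pattern is that an item is 'Match' exactly when: ≡ 4 (mod 5).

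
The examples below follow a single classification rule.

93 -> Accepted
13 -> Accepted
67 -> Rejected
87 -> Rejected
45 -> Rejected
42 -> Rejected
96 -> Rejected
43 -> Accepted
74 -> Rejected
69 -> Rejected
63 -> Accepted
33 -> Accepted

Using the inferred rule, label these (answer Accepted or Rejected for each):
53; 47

The simplest hypothesis consistent with all the labels is: ends in digit 3.
53 → last digit 3 → Accepted.
47 → last digit 7 → Rejected.

Accepted, Rejected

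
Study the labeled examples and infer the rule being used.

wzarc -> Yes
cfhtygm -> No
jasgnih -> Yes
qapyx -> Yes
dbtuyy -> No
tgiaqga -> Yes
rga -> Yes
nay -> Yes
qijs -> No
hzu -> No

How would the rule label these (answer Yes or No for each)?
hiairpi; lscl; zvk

Yes, No, No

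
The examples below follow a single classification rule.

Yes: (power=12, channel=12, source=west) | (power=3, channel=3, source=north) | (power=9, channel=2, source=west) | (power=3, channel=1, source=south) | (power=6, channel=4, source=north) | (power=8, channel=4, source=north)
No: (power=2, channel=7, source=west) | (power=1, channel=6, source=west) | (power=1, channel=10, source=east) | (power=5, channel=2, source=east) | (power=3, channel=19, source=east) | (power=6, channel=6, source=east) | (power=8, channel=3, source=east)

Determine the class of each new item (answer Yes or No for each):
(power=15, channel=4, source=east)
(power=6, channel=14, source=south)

No, Yes

The classifier is using: source is not east AND power ≥ 3.
(power=15, channel=4, source=east): source is east, power = 15, does not fit → No. (power=6, channel=14, source=south): source is south, power = 6, matches → Yes.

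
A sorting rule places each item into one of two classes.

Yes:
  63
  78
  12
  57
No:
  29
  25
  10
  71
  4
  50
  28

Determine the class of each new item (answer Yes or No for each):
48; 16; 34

The pattern is that an item is 'Yes' exactly when: multiple of 3.
48: Yes (48 = 3·16).
16: No (16 = 3·5 + 1).
34: No (34 = 3·11 + 1).

Yes, No, No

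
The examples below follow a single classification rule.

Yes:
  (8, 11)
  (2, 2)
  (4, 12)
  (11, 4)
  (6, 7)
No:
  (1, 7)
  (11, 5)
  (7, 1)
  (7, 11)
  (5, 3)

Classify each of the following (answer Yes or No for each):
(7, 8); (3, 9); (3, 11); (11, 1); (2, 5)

All 'Yes' examples share one property — product is even — and every 'No' example lacks it.
(7, 8) → 7·8 = 56 → Yes.
(3, 9) → 3·9 = 27 → No.
(3, 11) → 3·11 = 33 → No.
(11, 1) → 11·1 = 11 → No.
(2, 5) → 2·5 = 10 → Yes.

Yes, No, No, No, Yes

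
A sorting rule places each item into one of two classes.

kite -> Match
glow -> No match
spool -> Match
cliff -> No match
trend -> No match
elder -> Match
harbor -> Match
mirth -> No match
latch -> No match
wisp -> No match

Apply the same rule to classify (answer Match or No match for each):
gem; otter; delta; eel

No match, Match, Match, Match

One predicate separates the groups cleanly: has ≥ 2 vowels.
gem — 1 vowel, hence No match. otter — 2 vowels, hence Match. delta — 2 vowels, hence Match. eel — 2 vowels, hence Match.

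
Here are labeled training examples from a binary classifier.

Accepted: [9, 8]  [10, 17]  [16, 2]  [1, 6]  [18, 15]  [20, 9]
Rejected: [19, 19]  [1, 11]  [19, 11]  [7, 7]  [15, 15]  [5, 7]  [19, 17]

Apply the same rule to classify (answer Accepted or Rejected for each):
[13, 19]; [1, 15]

Looking at the examples, the only property every 'Accepted' case has and every 'Rejected' case lacks is: product is even.
[13, 19]: 13·19 = 247 — doesn't match, so Rejected.
[1, 15]: 1·15 = 15 — doesn't match, so Rejected.

Rejected, Rejected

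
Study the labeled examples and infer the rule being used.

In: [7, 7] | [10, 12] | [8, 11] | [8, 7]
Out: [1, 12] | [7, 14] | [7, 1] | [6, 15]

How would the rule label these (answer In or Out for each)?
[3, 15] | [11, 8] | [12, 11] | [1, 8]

Out, In, In, Out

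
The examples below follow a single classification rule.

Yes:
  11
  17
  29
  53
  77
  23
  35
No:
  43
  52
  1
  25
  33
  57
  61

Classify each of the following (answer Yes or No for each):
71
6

'Yes' ⟺ ≡ 2 (mod 3).

Yes, No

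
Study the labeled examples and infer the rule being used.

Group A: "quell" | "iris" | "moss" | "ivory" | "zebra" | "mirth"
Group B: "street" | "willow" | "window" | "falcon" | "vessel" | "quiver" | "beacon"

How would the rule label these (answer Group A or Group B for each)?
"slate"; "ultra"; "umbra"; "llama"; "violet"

Group A, Group A, Group A, Group A, Group B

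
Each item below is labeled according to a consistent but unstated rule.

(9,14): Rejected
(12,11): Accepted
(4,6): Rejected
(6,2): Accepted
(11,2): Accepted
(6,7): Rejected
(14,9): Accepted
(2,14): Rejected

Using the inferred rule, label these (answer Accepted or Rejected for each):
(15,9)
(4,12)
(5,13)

Accepted, Rejected, Rejected

The simplest hypothesis consistent with all the labels is: first > second.
(15,9) — 15 > 9, hence Accepted.
(4,12) — 4 < 12, hence Rejected.
(5,13) — 5 < 13, hence Rejected.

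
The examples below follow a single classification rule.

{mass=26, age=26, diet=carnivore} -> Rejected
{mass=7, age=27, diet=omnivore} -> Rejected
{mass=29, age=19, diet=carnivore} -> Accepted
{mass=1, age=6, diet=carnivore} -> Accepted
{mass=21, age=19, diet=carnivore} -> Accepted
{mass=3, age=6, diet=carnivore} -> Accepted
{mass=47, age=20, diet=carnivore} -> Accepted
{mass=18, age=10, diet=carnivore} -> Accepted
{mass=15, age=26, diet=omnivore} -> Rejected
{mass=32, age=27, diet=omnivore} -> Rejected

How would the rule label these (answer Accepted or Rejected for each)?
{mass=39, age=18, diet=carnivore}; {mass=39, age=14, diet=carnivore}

Accepted, Accepted

The distinguishing property — age ≤ 20 — holds for all the 'Accepted' cases and none of the 'Rejected' cases.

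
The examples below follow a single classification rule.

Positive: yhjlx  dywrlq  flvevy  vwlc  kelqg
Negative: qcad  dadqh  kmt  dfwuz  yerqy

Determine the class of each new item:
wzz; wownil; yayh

Negative, Positive, Negative

One predicate separates the groups cleanly: contains 'l'.
wzz: no 'l', does not fit → Negative.
wownil: has 'l', meets the rule → Positive.
yayh: no 'l', does not fit → Negative.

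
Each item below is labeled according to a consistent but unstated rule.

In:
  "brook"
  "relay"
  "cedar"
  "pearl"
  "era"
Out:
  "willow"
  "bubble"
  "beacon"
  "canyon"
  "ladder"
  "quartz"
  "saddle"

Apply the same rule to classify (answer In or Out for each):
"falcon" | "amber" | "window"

A rule that fits every label: odd length — true of each 'In' example, false of each 'Out' one.
"falcon": Out (length 6).
"amber": In (length 5).
"window": Out (length 6).

Out, In, Out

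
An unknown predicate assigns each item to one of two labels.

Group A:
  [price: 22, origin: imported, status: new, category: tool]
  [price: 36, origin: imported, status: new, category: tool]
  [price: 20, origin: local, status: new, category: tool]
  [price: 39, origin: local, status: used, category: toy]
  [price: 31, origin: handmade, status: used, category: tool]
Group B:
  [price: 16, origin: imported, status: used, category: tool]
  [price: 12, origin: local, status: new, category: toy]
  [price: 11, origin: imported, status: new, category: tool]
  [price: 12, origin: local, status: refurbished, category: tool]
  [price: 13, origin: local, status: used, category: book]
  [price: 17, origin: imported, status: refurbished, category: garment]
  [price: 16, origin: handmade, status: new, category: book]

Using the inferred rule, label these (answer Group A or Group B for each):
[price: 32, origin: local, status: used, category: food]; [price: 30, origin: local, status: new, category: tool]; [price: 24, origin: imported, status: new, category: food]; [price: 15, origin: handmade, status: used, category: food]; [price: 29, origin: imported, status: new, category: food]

Group A, Group A, Group A, Group B, Group A

A rule that fits every label: price ≥ 20 — true of each 'Group A' example, false of each 'Group B' one.
[price: 32, origin: local, status: used, category: food]: price = 32, qualifies → Group A.
[price: 30, origin: local, status: new, category: tool]: price = 30, qualifies → Group A.
[price: 24, origin: imported, status: new, category: food]: price = 24, qualifies → Group A.
[price: 15, origin: handmade, status: used, category: food]: price = 15, doesn't qualify → Group B.
[price: 29, origin: imported, status: new, category: food]: price = 29, qualifies → Group A.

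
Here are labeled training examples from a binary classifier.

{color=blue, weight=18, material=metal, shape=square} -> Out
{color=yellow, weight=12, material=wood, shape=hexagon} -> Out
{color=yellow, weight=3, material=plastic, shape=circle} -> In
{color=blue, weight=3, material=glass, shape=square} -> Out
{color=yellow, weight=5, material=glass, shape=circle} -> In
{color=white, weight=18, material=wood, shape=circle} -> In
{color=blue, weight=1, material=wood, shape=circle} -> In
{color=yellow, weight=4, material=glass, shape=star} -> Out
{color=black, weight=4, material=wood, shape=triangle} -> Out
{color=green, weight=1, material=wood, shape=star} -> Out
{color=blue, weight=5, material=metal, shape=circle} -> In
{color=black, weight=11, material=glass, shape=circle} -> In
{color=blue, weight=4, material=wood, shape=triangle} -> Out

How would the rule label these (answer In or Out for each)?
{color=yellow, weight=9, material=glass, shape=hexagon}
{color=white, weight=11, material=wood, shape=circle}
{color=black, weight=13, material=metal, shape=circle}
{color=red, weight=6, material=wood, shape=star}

'In' ⟺ shape is circle.
{color=yellow, weight=9, material=glass, shape=hexagon} → shape is hexagon → Out.
{color=white, weight=11, material=wood, shape=circle} → shape is circle → In.
{color=black, weight=13, material=metal, shape=circle} → shape is circle → In.
{color=red, weight=6, material=wood, shape=star} → shape is star → Out.

Out, In, In, Out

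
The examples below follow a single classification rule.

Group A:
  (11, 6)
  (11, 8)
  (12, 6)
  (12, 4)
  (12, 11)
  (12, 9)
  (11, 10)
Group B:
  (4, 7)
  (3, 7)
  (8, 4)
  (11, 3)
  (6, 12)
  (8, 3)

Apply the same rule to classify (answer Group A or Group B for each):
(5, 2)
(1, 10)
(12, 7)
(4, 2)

Group B, Group B, Group A, Group B

One predicate separates the groups cleanly: first > second AND sum ≥ 16.
(5, 2) → 5 > 2, 5+2 = 7 → Group B.
(1, 10) → 1 < 10, 1+10 = 11 → Group B.
(12, 7) → 12 > 7, 12+7 = 19 → Group A.
(4, 2) → 4 > 2, 4+2 = 6 → Group B.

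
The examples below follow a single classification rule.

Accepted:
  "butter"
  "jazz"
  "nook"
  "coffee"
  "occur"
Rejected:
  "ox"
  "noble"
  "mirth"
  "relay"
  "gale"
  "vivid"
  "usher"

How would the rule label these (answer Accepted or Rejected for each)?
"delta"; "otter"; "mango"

The classifier is using: has a double letter.
"delta" → no doubled letter → Rejected.
"otter" → 'tt' doubled → Accepted.
"mango" → no doubled letter → Rejected.

Rejected, Accepted, Rejected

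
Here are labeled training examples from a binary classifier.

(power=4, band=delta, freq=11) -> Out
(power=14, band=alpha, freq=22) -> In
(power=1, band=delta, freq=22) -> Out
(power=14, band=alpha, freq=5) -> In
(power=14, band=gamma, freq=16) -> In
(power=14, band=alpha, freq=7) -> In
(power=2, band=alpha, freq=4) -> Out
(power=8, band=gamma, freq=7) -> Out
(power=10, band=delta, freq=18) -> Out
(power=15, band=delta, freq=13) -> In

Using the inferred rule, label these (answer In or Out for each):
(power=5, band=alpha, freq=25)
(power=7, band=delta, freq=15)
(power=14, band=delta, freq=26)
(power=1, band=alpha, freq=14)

Out, Out, In, Out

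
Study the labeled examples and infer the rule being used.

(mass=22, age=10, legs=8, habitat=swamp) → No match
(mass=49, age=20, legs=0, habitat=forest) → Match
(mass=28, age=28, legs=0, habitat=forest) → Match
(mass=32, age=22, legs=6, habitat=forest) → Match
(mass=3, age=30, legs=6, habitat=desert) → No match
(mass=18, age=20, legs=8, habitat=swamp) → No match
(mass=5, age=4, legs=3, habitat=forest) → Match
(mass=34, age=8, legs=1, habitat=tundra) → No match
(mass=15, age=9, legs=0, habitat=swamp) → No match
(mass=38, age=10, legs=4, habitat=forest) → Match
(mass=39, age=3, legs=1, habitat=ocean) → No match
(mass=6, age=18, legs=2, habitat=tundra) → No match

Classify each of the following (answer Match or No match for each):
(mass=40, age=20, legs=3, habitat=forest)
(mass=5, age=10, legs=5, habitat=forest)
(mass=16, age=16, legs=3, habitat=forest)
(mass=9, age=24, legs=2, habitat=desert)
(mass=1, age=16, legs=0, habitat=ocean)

The simplest hypothesis consistent with all the labels is: habitat is forest.

Match, Match, Match, No match, No match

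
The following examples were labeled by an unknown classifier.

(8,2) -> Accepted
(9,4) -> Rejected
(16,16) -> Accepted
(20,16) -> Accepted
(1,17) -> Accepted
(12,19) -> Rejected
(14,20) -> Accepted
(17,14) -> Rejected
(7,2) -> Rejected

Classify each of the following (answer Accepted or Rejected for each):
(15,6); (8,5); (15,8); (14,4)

The rule appears to be: sum is even.
Rejected: (15,6), since 15+6 = 21. Rejected: (8,5), since 8+5 = 13. Rejected: (15,8), since 15+8 = 23. Accepted: (14,4), since 14+4 = 18.

Rejected, Rejected, Rejected, Accepted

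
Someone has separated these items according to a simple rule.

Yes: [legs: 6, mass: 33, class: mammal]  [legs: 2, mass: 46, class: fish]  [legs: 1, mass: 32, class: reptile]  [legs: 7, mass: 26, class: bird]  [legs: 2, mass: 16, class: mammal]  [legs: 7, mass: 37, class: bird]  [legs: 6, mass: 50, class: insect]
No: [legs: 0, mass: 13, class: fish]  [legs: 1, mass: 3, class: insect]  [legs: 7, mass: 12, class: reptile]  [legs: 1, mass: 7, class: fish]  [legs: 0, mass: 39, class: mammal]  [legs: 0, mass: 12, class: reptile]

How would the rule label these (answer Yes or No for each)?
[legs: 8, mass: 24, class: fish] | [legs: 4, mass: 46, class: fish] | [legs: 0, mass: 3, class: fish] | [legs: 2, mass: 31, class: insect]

The classifier is using: mass ≥ 13 AND legs ≥ 1.

Yes, Yes, No, Yes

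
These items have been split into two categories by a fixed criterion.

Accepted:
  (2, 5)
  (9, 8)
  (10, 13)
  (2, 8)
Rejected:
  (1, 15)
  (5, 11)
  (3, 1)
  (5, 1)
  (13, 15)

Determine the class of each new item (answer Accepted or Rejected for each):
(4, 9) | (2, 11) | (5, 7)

The pattern is that an item is 'Accepted' exactly when: product is even.
(4, 9) — 4·9 = 36, hence Accepted. (2, 11) — 2·11 = 22, hence Accepted. (5, 7) — 5·7 = 35, hence Rejected.

Accepted, Accepted, Rejected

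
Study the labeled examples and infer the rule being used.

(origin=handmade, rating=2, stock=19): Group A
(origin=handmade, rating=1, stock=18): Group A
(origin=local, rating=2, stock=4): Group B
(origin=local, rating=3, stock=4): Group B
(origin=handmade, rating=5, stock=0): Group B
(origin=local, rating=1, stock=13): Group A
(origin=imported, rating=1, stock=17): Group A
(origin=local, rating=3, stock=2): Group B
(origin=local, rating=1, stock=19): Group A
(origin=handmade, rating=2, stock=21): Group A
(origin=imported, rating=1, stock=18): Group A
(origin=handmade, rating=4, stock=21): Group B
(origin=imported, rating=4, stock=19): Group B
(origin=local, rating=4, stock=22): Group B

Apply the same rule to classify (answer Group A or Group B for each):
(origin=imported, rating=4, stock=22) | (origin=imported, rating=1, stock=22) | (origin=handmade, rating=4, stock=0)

Group B, Group A, Group B

The classifier is using: rating ≤ 2 AND stock ≥ 13.
Group B: (origin=imported, rating=4, stock=22), since rating = 4, stock = 22.
Group A: (origin=imported, rating=1, stock=22), since rating = 1, stock = 22.
Group B: (origin=handmade, rating=4, stock=0), since rating = 4, stock = 0.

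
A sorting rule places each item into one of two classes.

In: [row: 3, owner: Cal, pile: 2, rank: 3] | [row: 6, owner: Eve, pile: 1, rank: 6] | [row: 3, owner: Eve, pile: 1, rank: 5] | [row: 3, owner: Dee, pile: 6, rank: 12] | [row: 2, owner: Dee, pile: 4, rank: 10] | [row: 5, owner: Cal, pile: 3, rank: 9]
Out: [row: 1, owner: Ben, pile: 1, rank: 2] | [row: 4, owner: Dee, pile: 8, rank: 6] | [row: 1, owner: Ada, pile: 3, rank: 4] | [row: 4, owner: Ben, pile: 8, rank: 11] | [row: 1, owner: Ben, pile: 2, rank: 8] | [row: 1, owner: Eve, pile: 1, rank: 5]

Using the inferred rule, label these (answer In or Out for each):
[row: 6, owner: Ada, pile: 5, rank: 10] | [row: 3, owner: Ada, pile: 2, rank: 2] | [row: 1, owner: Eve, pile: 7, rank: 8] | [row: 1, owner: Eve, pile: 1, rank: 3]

In, In, Out, Out

Rule: row ≥ 2 AND pile ≤ 6. This holds for each 'In' example and fails for each 'Out' one.
[row: 6, owner: Ada, pile: 5, rank: 10] → row = 6, pile = 5 → In. [row: 3, owner: Ada, pile: 2, rank: 2] → row = 3, pile = 2 → In. [row: 1, owner: Eve, pile: 7, rank: 8] → row = 1, pile = 7 → Out. [row: 1, owner: Eve, pile: 1, rank: 3] → row = 1, pile = 1 → Out.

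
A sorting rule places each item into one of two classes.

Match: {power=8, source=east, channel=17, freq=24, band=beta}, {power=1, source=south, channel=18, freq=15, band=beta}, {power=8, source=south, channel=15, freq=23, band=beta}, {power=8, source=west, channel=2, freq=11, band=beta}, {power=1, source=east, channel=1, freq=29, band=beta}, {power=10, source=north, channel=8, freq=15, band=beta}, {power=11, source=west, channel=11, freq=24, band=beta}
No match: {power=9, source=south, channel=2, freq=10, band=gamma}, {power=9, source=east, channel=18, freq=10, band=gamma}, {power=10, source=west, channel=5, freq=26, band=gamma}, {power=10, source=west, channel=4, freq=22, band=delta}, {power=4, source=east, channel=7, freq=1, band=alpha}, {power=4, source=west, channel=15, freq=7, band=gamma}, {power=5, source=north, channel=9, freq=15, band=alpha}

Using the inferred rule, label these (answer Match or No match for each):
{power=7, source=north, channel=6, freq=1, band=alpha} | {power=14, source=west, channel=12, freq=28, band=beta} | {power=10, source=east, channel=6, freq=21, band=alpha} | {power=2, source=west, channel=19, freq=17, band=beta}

No match, Match, No match, Match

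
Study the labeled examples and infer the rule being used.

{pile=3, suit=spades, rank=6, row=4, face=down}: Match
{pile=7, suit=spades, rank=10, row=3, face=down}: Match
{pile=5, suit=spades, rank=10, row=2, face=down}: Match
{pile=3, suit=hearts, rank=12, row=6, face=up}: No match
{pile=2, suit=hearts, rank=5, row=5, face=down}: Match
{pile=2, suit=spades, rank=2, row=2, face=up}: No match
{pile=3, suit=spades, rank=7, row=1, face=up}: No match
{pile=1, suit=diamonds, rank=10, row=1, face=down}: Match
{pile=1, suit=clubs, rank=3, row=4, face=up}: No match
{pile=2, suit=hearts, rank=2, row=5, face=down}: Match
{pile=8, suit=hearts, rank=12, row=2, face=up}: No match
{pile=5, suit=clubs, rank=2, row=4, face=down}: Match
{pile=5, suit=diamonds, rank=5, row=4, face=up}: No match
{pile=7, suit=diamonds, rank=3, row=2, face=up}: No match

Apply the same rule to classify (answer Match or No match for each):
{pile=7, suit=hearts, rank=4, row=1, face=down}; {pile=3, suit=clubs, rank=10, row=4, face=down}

Rule: face is down. This holds for each 'Match' example and fails for each 'No match' one.
{pile=7, suit=hearts, rank=4, row=1, face=down}: face is down, passes → Match.
{pile=3, suit=clubs, rank=10, row=4, face=down}: face is down, passes → Match.

Match, Match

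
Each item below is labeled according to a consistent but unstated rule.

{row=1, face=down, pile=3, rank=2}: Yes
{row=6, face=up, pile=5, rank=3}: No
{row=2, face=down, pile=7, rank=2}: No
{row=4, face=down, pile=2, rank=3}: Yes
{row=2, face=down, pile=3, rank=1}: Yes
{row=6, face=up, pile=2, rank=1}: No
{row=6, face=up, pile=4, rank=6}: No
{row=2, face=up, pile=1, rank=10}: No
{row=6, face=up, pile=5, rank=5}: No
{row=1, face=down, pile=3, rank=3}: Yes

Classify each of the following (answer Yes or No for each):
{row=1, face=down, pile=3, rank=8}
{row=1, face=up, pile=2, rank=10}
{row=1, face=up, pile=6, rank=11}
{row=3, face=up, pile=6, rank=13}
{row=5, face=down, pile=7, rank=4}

Yes, No, No, No, No

All 'Yes' examples share one property — face is down AND pile ≤ 3 — and every 'No' example lacks it.
{row=1, face=down, pile=3, rank=8}: Yes (face is down, pile = 3).
{row=1, face=up, pile=2, rank=10}: No (face is up, pile = 2).
{row=1, face=up, pile=6, rank=11}: No (face is up, pile = 6).
{row=3, face=up, pile=6, rank=13}: No (face is up, pile = 6).
{row=5, face=down, pile=7, rank=4}: No (face is down, pile = 7).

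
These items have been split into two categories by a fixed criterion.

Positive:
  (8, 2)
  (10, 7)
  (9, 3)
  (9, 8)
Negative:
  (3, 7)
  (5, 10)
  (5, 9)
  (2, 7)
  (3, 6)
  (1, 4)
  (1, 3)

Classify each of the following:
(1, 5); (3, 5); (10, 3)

The distinguishing property — first > second — holds for all the 'Positive' cases and none of the 'Negative' cases.
(1, 5): 1 < 5, lacks this property → Negative. (3, 5): 3 < 5, lacks this property → Negative. (10, 3): 10 > 3, has this property → Positive.

Negative, Negative, Positive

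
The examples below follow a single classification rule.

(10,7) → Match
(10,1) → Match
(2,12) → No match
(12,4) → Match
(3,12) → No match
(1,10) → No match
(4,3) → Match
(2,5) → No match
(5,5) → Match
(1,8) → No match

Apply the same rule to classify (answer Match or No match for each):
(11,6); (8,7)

All 'Match' examples share one property — first ≥ 4 — and every 'No match' example lacks it.
Match: (11,6), since first 11. Match: (8,7), since first 8.

Match, Match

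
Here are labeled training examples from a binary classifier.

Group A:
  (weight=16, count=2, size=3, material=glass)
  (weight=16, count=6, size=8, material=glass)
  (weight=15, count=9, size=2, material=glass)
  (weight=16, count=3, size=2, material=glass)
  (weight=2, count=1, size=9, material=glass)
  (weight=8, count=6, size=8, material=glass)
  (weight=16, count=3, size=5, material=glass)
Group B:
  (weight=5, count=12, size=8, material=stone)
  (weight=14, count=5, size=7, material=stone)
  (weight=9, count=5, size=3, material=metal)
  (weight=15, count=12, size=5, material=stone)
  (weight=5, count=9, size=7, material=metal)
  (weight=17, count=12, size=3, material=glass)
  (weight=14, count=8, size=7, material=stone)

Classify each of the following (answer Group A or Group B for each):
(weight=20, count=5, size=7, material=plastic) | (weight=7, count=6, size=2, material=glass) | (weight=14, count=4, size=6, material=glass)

Group B, Group A, Group A

The distinguishing property — material is glass AND count ≤ 9 — holds for all the 'Group A' cases and none of the 'Group B' cases.
(weight=20, count=5, size=7, material=plastic) → material is plastic, count = 5 → Group B. (weight=7, count=6, size=2, material=glass) → material is glass, count = 6 → Group A. (weight=14, count=4, size=6, material=glass) → material is glass, count = 4 → Group A.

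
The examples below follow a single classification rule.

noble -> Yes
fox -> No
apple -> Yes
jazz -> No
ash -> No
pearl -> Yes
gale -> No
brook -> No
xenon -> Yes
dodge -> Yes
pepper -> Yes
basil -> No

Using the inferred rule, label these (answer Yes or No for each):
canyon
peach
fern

One predicate separates the groups cleanly: length ≥ 5 AND contains 'e'.

No, Yes, No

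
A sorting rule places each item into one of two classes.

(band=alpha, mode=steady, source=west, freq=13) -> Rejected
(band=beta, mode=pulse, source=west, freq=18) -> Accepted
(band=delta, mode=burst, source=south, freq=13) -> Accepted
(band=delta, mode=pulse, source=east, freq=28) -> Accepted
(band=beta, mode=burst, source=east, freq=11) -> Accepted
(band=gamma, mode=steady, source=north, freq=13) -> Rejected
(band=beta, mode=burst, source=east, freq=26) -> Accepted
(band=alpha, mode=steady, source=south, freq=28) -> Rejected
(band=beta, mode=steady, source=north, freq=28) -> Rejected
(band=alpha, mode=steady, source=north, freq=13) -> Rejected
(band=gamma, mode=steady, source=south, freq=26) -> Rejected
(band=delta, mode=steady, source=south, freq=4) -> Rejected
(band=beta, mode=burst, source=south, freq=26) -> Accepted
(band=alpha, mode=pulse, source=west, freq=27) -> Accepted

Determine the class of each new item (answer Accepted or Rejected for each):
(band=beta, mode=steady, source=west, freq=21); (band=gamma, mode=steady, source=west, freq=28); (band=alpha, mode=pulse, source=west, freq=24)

Rejected, Rejected, Accepted

A rule that fits every label: mode is not steady — true of each 'Accepted' example, false of each 'Rejected' one.
(band=beta, mode=steady, source=west, freq=21): Rejected (mode is steady).
(band=gamma, mode=steady, source=west, freq=28): Rejected (mode is steady).
(band=alpha, mode=pulse, source=west, freq=24): Accepted (mode is pulse).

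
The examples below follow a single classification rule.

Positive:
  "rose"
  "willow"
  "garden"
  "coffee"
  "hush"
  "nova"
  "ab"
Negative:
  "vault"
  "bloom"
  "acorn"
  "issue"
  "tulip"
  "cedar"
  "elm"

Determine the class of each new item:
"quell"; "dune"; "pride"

Negative, Positive, Negative

The distinguishing property — even length — holds for all the 'Positive' cases and none of the 'Negative' cases.
"quell": length 5 — does not pass, so Negative.
"dune": length 4 — checks out, so Positive.
"pride": length 5 — does not pass, so Negative.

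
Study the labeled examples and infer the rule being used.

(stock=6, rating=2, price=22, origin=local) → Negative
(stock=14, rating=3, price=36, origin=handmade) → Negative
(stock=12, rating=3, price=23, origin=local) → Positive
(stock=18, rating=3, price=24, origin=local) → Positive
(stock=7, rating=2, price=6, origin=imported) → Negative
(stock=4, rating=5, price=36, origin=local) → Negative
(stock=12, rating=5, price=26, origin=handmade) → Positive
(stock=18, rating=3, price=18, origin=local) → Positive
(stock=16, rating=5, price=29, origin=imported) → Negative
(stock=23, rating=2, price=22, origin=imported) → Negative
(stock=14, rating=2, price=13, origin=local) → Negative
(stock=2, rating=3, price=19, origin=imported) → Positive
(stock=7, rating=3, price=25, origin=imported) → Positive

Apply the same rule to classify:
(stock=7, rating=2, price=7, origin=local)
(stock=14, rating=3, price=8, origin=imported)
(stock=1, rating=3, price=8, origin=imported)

Negative, Positive, Positive

A rule that fits every label: price ≤ 26 AND rating ≥ 3 — true of each 'Positive' example, false of each 'Negative' one.
(stock=7, rating=2, price=7, origin=local) → price = 7, rating = 2 → Negative. (stock=14, rating=3, price=8, origin=imported) → price = 8, rating = 3 → Positive. (stock=1, rating=3, price=8, origin=imported) → price = 8, rating = 3 → Positive.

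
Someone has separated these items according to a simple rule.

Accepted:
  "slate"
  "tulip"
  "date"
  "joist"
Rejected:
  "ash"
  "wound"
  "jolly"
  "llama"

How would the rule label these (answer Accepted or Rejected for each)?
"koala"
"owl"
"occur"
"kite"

Rejected, Rejected, Rejected, Accepted

Checking candidate rules against both groups, what survives is: contains 't'.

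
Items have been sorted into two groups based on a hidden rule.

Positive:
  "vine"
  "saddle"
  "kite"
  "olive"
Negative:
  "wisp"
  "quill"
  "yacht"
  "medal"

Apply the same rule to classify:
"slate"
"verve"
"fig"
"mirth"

One predicate separates the groups cleanly: ends with 'e'.
"slate": Positive (ends with 'e'). "verve": Positive (ends with 'e'). "fig": Negative (ends with 'g'). "mirth": Negative (ends with 'h').

Positive, Positive, Negative, Negative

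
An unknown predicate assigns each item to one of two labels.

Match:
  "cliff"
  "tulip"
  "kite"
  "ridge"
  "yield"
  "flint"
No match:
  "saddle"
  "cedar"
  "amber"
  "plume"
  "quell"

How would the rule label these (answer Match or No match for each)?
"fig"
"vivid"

Match, Match

A rule that fits every label: contains 'i' — true of each 'Match' example, false of each 'No match' one.
"fig" → has 'i' → Match. "vivid" → has 'i' → Match.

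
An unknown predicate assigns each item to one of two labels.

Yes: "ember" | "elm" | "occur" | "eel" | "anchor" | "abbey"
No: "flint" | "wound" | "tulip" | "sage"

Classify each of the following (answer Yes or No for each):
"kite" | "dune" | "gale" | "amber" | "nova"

No, No, No, Yes, No

The common property of the 'Yes' items is: starts with a vowel. No 'No' item has it.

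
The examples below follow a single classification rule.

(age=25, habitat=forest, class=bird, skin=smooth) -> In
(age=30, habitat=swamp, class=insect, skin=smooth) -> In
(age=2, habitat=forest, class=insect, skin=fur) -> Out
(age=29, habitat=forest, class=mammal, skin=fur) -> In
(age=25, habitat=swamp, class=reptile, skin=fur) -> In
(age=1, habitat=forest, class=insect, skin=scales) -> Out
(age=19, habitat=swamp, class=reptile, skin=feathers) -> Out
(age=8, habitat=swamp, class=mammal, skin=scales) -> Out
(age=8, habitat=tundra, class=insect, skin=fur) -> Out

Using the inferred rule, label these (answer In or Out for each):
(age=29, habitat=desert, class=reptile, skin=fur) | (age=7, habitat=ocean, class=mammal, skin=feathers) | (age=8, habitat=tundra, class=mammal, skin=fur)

Every 'In' example satisfies: age ≥ 25. None of the 'Out' examples do.
(age=29, habitat=desert, class=reptile, skin=fur) — age = 29, hence In.
(age=7, habitat=ocean, class=mammal, skin=feathers) — age = 7, hence Out.
(age=8, habitat=tundra, class=mammal, skin=fur) — age = 8, hence Out.

In, Out, Out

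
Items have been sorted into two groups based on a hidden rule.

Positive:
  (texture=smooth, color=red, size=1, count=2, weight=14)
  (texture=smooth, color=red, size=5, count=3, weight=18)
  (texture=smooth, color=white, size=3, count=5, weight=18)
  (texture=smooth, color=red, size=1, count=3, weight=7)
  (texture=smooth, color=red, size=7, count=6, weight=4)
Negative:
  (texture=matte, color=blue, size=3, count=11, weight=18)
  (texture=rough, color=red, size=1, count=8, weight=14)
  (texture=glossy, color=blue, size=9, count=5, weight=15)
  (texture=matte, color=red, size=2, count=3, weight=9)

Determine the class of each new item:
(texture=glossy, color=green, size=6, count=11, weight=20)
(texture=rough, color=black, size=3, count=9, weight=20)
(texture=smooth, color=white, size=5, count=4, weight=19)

The common property of the 'Positive' items is: texture is smooth. No 'Negative' item has it.
(texture=glossy, color=green, size=6, count=11, weight=20): Negative (texture is glossy).
(texture=rough, color=black, size=3, count=9, weight=20): Negative (texture is rough).
(texture=smooth, color=white, size=5, count=4, weight=19): Positive (texture is smooth).

Negative, Negative, Positive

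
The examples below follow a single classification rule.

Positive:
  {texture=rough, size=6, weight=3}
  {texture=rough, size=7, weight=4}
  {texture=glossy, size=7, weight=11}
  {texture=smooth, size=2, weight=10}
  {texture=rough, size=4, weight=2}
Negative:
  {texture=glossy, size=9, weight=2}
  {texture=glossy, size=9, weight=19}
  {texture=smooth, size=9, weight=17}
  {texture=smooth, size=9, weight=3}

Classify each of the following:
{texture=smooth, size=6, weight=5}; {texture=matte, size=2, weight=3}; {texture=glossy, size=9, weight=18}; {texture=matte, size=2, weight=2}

The simplest hypothesis consistent with all the labels is: size ≤ 7.
{texture=smooth, size=6, weight=5}: size = 6 — has this property, so Positive.
{texture=matte, size=2, weight=3}: size = 2 — has this property, so Positive.
{texture=glossy, size=9, weight=18}: size = 9 — doesn't match, so Negative.
{texture=matte, size=2, weight=2}: size = 2 — has this property, so Positive.

Positive, Positive, Negative, Positive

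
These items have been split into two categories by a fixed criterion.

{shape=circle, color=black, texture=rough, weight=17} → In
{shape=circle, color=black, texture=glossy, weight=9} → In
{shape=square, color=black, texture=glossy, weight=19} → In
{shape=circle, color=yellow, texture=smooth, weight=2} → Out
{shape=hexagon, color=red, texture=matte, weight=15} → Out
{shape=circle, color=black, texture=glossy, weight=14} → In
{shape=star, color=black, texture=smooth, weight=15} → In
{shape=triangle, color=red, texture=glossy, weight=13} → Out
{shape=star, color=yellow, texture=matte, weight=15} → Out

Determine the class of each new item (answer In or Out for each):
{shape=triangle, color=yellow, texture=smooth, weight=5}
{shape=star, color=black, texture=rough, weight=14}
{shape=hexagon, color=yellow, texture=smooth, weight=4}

The simplest hypothesis consistent with all the labels is: color is black.
Out: {shape=triangle, color=yellow, texture=smooth, weight=5}, since color is yellow.
In: {shape=star, color=black, texture=rough, weight=14}, since color is black.
Out: {shape=hexagon, color=yellow, texture=smooth, weight=4}, since color is yellow.

Out, In, Out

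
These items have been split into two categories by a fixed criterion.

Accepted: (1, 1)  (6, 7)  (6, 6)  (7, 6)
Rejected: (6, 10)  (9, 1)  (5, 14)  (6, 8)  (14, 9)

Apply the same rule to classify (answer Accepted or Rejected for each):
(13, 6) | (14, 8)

Rejected, Rejected

All 'Accepted' examples share one property — max ≤ 7 — and every 'Rejected' example lacks it.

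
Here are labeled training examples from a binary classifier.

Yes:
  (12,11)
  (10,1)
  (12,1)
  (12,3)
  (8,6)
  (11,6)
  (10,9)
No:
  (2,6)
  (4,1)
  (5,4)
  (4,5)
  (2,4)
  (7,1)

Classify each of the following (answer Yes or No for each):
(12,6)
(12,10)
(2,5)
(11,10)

Yes, Yes, No, Yes

Rule: sum ≥ 11. This holds for each 'Yes' example and fails for each 'No' one.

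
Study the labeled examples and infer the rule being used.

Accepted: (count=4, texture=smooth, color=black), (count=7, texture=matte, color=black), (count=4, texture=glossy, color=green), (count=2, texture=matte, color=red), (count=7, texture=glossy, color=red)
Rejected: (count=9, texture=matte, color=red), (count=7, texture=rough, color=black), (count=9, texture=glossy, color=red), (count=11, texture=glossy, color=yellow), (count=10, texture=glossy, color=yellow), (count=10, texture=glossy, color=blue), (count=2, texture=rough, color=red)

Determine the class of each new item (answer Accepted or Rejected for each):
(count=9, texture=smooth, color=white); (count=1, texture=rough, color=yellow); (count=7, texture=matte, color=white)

One predicate separates the groups cleanly: texture is not rough AND count ≤ 7.
Rejected: (count=9, texture=smooth, color=white), since texture is smooth, count = 9. Rejected: (count=1, texture=rough, color=yellow), since texture is rough, count = 1. Accepted: (count=7, texture=matte, color=white), since texture is matte, count = 7.

Rejected, Rejected, Accepted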